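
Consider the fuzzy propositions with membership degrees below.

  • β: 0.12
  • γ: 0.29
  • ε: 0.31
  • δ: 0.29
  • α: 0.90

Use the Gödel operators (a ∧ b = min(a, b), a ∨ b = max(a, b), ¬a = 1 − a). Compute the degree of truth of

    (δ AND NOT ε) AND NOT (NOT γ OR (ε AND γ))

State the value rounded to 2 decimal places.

NOT ε = 1 − 0.31 = 0.69
δ AND NOT ε = min(a, b) on (0.29, 0.69) = 0.29
NOT γ = 1 − 0.29 = 0.71
ε AND γ = min(a, b) on (0.31, 0.29) = 0.29
NOT γ OR (ε AND γ) = max(a, b) on (0.71, 0.29) = 0.71
NOT (NOT γ OR (ε AND γ)) = 1 − 0.71 = 0.29
(δ AND NOT ε) AND NOT (NOT γ OR (ε AND γ)) = min(a, b) on (0.29, 0.29) = 0.29

0.29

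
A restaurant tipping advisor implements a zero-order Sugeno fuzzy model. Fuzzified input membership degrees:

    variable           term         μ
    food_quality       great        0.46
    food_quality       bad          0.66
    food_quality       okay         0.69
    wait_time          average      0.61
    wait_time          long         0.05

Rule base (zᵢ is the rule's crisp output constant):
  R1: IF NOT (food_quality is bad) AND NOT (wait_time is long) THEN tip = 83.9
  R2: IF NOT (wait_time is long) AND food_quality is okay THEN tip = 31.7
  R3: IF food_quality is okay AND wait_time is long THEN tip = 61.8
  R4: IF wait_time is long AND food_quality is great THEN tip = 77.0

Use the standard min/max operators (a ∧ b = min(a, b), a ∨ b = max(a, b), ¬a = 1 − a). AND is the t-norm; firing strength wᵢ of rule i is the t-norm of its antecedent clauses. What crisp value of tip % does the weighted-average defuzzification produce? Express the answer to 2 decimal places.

50.74

R1 (z=83.9): ¬bad=1−0.66=0.34, ¬long=1−0.05=0.95; AND[min(a, b)] → w = 0.34
R2 (z=31.7): ¬long=1−0.05=0.95, okay=0.69; AND[min(a, b)] → w = 0.69
R3 (z=61.8): okay=0.69, long=0.05; AND[min(a, b)] → w = 0.05
R4 (z=77.0): long=0.05, great=0.46; AND[min(a, b)] → w = 0.05
Weighted average = (0.34·83.9 + 0.69·31.7 + 0.05·61.8 + 0.05·77.0) / (0.34 + 0.69 + 0.05 + 0.05)
  = 57.3390 / 1.1300 = 50.74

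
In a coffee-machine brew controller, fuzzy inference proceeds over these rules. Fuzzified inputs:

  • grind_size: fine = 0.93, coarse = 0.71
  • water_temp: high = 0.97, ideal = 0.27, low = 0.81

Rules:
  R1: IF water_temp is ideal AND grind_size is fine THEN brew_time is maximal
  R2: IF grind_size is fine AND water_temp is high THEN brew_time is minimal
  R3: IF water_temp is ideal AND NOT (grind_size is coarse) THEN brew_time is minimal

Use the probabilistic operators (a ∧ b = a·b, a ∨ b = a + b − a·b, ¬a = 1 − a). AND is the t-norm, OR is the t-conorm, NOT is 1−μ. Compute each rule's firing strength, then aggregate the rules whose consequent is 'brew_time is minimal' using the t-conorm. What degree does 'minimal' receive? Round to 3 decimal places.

R1: ideal=0.27, fine=0.93; AND[a·b] → w = 0.2511
R2: fine=0.93, high=0.97; AND[a·b] → w = 0.9021
R3: ideal=0.27, ¬coarse=1−0.71=0.29; AND[a·b] → w = 0.0783
Rules with consequent 'minimal': {R2, R3} → strengths 0.9021, 0.0783
Aggregate via t-conorm [a + b − a·b]: 0.9098

0.910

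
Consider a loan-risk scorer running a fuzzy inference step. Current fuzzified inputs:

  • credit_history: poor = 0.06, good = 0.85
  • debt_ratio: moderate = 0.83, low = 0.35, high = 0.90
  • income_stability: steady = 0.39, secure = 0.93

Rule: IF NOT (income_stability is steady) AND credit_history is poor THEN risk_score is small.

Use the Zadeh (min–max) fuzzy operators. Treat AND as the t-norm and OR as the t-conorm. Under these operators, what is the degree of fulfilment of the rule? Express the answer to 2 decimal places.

0.06

firing strength: ¬steady=1−0.39=0.61, poor=0.06; AND[min(a, b)] → w = 0.06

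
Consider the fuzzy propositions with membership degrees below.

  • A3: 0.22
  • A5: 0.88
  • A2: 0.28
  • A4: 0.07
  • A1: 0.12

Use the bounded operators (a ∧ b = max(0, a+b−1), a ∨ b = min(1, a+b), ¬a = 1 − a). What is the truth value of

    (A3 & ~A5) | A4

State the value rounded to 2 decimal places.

~A5 = 1 − 0.88 = 0.12
A3 & ~A5 = max(0, a+b−1) on (0.22, 0.12) = 0.00
(A3 & ~A5) | A4 = min(1, a+b) on (0.00, 0.07) = 0.07

0.07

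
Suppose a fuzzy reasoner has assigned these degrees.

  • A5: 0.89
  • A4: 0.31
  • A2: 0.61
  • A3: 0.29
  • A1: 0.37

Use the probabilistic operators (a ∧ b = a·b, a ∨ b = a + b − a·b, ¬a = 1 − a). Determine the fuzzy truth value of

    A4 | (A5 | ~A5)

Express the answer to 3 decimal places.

~A5 = 1 − 0.8900 = 0.1100
A5 | ~A5 = a + b − a·b on (0.8900, 0.1100) = 0.9021
A4 | (A5 | ~A5) = a + b − a·b on (0.3100, 0.9021) = 0.9324

0.932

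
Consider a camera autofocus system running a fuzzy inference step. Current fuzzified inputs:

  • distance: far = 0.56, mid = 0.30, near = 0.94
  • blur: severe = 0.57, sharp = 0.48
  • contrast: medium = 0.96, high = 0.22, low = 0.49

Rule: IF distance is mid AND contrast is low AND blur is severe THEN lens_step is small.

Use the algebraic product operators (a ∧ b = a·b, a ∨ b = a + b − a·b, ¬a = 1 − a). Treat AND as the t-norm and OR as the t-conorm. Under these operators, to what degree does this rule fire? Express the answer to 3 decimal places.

0.084

firing strength: mid=0.30, low=0.49, severe=0.57; AND[a·b] → w = 0.0838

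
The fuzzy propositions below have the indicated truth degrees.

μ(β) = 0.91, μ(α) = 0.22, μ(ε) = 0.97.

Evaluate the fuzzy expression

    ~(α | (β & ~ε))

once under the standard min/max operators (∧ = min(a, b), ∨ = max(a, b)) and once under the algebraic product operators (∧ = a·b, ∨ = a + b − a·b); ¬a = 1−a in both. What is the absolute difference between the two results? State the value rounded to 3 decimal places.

0.021

Under standard min/max:
  ~ε = 1 − 0.97 = 0.03
  β & ~ε = min(a, b) on (0.91, 0.03) = 0.03
  α | (β & ~ε) = max(a, b) on (0.22, 0.03) = 0.22
  ~(α | (β & ~ε)) = 1 − 0.22 = 0.78
  → value = 0.7800
Under algebraic product:
  ~ε = 1 − 0.9700 = 0.0300
  β & ~ε = a·b on (0.9100, 0.0300) = 0.0273
  α | (β & ~ε) = a + b − a·b on (0.2200, 0.0273) = 0.2413
  ~(α | (β & ~ε)) = 1 − 0.2413 = 0.7587
  → value = 0.7587
|0.7800 − 0.7587| = 0.021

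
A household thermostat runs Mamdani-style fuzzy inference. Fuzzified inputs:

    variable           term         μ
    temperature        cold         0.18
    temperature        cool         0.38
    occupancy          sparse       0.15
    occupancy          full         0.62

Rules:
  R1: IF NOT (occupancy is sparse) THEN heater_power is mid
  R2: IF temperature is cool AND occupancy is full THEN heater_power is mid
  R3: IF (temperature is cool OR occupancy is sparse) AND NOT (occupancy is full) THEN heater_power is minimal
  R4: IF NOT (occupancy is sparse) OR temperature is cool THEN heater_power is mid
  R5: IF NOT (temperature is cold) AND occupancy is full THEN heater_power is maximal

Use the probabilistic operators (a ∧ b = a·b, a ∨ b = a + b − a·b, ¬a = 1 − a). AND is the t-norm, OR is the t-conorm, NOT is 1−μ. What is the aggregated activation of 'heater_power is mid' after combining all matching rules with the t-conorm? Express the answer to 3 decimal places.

R1: ¬sparse=1−0.15=0.85 → w = 0.8500
R2: cool=0.38, full=0.62; AND[a·b] → w = 0.2356
R3: (cool=0.38 OR sparse=0.15) = 0.4730; AND[a·b] with ¬full=1−0.62=0.38 → w = 0.1797
R4: ¬sparse=1−0.15=0.85, cool=0.38; OR[a + b − a·b] → w = 0.9070
R5: ¬cold=1−0.18=0.82, full=0.62; AND[a·b] → w = 0.5084
Rules with consequent 'mid': {R1, R2, R4} → strengths 0.8500, 0.2356, 0.9070
Aggregate via t-conorm [a + b − a·b]: 0.9893

0.989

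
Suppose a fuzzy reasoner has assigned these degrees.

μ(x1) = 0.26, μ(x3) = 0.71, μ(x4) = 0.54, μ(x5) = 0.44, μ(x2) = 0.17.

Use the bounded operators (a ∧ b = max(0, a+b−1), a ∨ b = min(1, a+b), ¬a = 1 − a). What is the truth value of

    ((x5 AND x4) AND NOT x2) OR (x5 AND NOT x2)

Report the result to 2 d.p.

0.27

x5 AND x4 = max(0, a+b−1) on (0.44, 0.54) = 0.00
NOT x2 = 1 − 0.17 = 0.83
(x5 AND x4) AND NOT x2 = max(0, a+b−1) on (0.00, 0.83) = 0.00
NOT x2 = 1 − 0.17 = 0.83
x5 AND NOT x2 = max(0, a+b−1) on (0.44, 0.83) = 0.27
((x5 AND x4) AND NOT x2) OR (x5 AND NOT x2) = min(1, a+b) on (0.00, 0.27) = 0.27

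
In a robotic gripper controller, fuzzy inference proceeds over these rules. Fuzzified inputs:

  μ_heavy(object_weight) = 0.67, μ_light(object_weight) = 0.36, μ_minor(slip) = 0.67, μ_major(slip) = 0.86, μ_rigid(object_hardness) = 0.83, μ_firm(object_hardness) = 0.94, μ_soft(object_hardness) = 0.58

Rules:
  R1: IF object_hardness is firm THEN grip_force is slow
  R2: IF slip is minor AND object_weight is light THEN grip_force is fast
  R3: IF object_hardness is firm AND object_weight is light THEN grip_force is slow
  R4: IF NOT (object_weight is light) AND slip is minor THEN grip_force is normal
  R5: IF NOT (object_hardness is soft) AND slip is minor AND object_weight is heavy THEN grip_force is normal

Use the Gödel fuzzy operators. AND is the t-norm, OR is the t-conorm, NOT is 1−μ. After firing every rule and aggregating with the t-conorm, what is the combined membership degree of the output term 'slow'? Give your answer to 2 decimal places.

R1: firm=0.94 → w = 0.94
R2: minor=0.67, light=0.36; AND[min(a, b)] → w = 0.36
R3: firm=0.94, light=0.36; AND[min(a, b)] → w = 0.36
R4: ¬light=1−0.36=0.64, minor=0.67; AND[min(a, b)] → w = 0.64
R5: ¬soft=1−0.58=0.42, minor=0.67, heavy=0.67; AND[min(a, b)] → w = 0.42
Rules with consequent 'slow': {R1, R3} → strengths 0.94, 0.36
Aggregate via t-conorm [max(a, b)]: 0.94

0.94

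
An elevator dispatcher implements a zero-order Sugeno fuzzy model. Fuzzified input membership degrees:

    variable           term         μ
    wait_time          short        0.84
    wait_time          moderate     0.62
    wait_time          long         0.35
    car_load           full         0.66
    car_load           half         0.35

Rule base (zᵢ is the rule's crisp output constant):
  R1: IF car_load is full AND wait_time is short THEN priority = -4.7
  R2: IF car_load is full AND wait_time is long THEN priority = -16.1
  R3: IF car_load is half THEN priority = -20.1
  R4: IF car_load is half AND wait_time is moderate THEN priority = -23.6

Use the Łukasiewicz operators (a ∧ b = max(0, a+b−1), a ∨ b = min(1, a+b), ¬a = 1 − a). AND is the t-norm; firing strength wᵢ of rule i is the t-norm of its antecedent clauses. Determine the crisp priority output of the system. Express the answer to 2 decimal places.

-11.10

R1 (z=-4.7): full=0.66, short=0.84; AND[max(0, a+b−1)] → w = 0.50
R2 (z=-16.1): full=0.66, long=0.35; AND[max(0, a+b−1)] → w = 0.01
R3 (z=-20.1): half=0.35 → w = 0.35
R4 (z=-23.6): half=0.35, moderate=0.62; AND[max(0, a+b−1)] → w = 0.00
Weighted average = (0.50·-4.7 + 0.01·-16.1 + 0.35·-20.1 + 0.00·-23.6) / (0.50 + 0.01 + 0.35 + 0.00)
  = -9.5460 / 0.8600 = -11.10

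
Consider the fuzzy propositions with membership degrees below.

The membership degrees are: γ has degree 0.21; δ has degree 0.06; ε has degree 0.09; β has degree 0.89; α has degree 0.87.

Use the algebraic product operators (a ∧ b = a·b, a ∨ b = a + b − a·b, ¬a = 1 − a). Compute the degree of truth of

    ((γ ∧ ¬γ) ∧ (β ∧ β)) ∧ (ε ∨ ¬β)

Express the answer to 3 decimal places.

¬γ = 1 − 0.2100 = 0.7900
γ ∧ ¬γ = a·b on (0.2100, 0.7900) = 0.1659
β ∧ β = a·b on (0.8900, 0.8900) = 0.7921
(γ ∧ ¬γ) ∧ (β ∧ β) = a·b on (0.1659, 0.7921) = 0.1314
¬β = 1 − 0.8900 = 0.1100
ε ∨ ¬β = a + b − a·b on (0.0900, 0.1100) = 0.1901
((γ ∧ ¬γ) ∧ (β ∧ β)) ∧ (ε ∨ ¬β) = a·b on (0.1314, 0.1901) = 0.0250

0.025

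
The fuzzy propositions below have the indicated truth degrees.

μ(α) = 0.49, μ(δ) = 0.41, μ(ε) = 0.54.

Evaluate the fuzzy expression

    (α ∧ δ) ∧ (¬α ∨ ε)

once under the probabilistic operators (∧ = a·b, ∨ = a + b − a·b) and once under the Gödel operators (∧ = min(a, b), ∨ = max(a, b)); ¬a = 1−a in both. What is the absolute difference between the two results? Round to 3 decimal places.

Under probabilistic:
  α ∧ δ = a·b on (0.4900, 0.4100) = 0.2009
  ¬α = 1 − 0.4900 = 0.5100
  ¬α ∨ ε = a + b − a·b on (0.5100, 0.5400) = 0.7746
  (α ∧ δ) ∧ (¬α ∨ ε) = a·b on (0.2009, 0.7746) = 0.1556
  → value = 0.1556
Under Gödel:
  α ∧ δ = min(a, b) on (0.49, 0.41) = 0.41
  ¬α = 1 − 0.49 = 0.51
  ¬α ∨ ε = max(a, b) on (0.51, 0.54) = 0.54
  (α ∧ δ) ∧ (¬α ∨ ε) = min(a, b) on (0.41, 0.54) = 0.41
  → value = 0.4100
|0.1556 − 0.4100| = 0.254

0.254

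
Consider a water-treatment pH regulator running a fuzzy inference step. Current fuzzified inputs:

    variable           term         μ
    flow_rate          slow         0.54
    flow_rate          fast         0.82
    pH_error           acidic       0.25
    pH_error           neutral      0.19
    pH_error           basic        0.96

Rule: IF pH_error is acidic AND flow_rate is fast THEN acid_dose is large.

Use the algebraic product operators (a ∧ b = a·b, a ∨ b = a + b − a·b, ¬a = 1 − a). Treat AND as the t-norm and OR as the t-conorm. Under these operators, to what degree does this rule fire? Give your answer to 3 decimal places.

firing strength: acidic=0.25, fast=0.82; AND[a·b] → w = 0.2050

0.205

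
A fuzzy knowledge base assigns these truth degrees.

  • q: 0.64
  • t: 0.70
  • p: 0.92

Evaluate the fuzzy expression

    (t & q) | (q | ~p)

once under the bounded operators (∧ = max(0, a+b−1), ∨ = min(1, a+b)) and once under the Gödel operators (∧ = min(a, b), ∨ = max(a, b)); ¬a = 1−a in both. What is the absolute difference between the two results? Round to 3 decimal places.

0.360

Under bounded:
  t & q = max(0, a+b−1) on (0.70, 0.64) = 0.34
  ~p = 1 − 0.92 = 0.08
  q | ~p = min(1, a+b) on (0.64, 0.08) = 0.72
  (t & q) | (q | ~p) = min(1, a+b) on (0.34, 0.72) = 1.00
  → value = 1.0000
Under Gödel:
  t & q = min(a, b) on (0.70, 0.64) = 0.64
  ~p = 1 − 0.92 = 0.08
  q | ~p = max(a, b) on (0.64, 0.08) = 0.64
  (t & q) | (q | ~p) = max(a, b) on (0.64, 0.64) = 0.64
  → value = 0.6400
|1.0000 − 0.6400| = 0.360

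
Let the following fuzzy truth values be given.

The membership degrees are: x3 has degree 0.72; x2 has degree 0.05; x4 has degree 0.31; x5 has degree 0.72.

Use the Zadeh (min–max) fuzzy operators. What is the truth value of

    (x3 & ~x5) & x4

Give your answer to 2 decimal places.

0.28

~x5 = 1 − 0.72 = 0.28
x3 & ~x5 = min(a, b) on (0.72, 0.28) = 0.28
(x3 & ~x5) & x4 = min(a, b) on (0.28, 0.31) = 0.28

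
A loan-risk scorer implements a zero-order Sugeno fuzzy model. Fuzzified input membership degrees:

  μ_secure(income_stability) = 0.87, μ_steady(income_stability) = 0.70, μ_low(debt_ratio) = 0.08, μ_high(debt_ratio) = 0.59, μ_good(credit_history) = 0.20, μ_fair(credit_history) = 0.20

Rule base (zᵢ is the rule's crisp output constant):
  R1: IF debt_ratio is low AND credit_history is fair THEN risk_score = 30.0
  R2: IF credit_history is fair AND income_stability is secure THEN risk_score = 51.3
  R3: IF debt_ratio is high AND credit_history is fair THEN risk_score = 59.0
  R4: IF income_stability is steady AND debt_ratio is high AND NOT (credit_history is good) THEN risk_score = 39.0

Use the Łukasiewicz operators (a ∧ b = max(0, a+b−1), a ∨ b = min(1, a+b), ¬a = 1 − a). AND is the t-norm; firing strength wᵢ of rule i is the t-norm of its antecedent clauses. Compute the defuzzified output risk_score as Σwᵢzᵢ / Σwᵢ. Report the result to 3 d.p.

44.381

R1 (z=30.0): low=0.08, fair=0.20; AND[max(0, a+b−1)] → w = 0.00
R2 (z=51.3): fair=0.20, secure=0.87; AND[max(0, a+b−1)] → w = 0.07
R3 (z=59.0): high=0.59, fair=0.20; AND[max(0, a+b−1)] → w = 0.00
R4 (z=39.0): steady=0.70, high=0.59, ¬good=1−0.20=0.80; AND[max(0, a+b−1)] → w = 0.09
Weighted average = (0.00·30.0 + 0.07·51.3 + 0.00·59.0 + 0.09·39.0) / (0.00 + 0.07 + 0.00 + 0.09)
  = 7.1010 / 0.1600 = 44.381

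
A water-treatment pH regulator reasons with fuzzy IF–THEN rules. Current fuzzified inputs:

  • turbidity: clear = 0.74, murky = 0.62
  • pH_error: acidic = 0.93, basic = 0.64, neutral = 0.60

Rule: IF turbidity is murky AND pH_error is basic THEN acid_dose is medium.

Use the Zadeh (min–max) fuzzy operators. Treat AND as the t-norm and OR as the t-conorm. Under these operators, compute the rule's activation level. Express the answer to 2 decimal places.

0.62

firing strength: murky=0.62, basic=0.64; AND[min(a, b)] → w = 0.62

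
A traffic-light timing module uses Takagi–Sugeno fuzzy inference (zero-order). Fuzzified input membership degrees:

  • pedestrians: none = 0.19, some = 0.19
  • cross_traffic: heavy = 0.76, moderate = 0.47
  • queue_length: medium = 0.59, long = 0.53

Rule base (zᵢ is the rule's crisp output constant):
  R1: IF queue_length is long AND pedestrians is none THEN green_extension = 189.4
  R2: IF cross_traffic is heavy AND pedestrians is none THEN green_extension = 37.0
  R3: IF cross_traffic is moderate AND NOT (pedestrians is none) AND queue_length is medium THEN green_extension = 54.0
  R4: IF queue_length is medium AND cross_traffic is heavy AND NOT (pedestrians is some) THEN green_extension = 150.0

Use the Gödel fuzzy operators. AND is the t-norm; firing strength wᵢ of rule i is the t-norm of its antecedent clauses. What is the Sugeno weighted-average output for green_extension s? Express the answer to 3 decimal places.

R1 (z=189.4): long=0.53, none=0.19; AND[min(a, b)] → w = 0.19
R2 (z=37.0): heavy=0.76, none=0.19; AND[min(a, b)] → w = 0.19
R3 (z=54.0): moderate=0.47, ¬none=1−0.19=0.81, medium=0.59; AND[min(a, b)] → w = 0.47
R4 (z=150.0): medium=0.59, heavy=0.76, ¬some=1−0.19=0.81; AND[min(a, b)] → w = 0.59
Weighted average = (0.19·189.4 + 0.19·37.0 + 0.47·54.0 + 0.59·150.0) / (0.19 + 0.19 + 0.47 + 0.59)
  = 156.8960 / 1.4400 = 108.956

108.956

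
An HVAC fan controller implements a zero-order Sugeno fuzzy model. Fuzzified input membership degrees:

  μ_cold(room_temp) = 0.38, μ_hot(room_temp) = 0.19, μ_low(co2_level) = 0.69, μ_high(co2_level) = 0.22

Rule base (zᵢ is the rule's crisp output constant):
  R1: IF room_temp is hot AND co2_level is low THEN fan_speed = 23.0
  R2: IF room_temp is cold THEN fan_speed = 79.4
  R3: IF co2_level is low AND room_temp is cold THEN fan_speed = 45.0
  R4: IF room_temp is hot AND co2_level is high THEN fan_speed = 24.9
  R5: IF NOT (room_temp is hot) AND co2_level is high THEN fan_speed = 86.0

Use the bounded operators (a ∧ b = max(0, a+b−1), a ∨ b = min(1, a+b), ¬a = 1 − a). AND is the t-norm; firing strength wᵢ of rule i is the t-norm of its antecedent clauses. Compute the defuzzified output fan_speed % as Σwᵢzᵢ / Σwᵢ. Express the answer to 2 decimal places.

74.80

R1 (z=23.0): hot=0.19, low=0.69; AND[max(0, a+b−1)] → w = 0.00
R2 (z=79.4): cold=0.38 → w = 0.38
R3 (z=45.0): low=0.69, cold=0.38; AND[max(0, a+b−1)] → w = 0.07
R4 (z=24.9): hot=0.19, high=0.22; AND[max(0, a+b−1)] → w = 0.00
R5 (z=86.0): ¬hot=1−0.19=0.81, high=0.22; AND[max(0, a+b−1)] → w = 0.03
Weighted average = (0.00·23.0 + 0.38·79.4 + 0.07·45.0 + 0.00·24.9 + 0.03·86.0) / (0.00 + 0.38 + 0.07 + 0.00 + 0.03)
  = 35.9020 / 0.4800 = 74.80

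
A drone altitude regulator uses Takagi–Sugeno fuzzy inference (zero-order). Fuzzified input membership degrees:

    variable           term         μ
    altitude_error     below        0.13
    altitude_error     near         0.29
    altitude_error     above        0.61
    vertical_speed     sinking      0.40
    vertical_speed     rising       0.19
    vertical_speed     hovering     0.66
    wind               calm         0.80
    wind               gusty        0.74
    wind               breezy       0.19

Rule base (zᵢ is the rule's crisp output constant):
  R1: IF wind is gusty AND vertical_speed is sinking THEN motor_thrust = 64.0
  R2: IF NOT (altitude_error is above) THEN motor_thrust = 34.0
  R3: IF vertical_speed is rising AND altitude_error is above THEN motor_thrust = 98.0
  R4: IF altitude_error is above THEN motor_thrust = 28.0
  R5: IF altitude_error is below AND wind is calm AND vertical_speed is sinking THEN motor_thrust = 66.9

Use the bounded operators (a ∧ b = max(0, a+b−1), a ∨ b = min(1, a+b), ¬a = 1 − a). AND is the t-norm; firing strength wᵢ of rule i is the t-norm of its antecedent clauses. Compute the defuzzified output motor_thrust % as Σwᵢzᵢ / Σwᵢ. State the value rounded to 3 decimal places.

R1 (z=64.0): gusty=0.74, sinking=0.40; AND[max(0, a+b−1)] → w = 0.14
R2 (z=34.0): ¬above=1−0.61=0.39 → w = 0.39
R3 (z=98.0): rising=0.19, above=0.61; AND[max(0, a+b−1)] → w = 0.00
R4 (z=28.0): above=0.61 → w = 0.61
R5 (z=66.9): below=0.13, calm=0.80, sinking=0.40; AND[max(0, a+b−1)] → w = 0.00
Weighted average = (0.14·64.0 + 0.39·34.0 + 0.00·98.0 + 0.61·28.0 + 0.00·66.9) / (0.14 + 0.39 + 0.00 + 0.61 + 0.00)
  = 39.3000 / 1.1400 = 34.474

34.474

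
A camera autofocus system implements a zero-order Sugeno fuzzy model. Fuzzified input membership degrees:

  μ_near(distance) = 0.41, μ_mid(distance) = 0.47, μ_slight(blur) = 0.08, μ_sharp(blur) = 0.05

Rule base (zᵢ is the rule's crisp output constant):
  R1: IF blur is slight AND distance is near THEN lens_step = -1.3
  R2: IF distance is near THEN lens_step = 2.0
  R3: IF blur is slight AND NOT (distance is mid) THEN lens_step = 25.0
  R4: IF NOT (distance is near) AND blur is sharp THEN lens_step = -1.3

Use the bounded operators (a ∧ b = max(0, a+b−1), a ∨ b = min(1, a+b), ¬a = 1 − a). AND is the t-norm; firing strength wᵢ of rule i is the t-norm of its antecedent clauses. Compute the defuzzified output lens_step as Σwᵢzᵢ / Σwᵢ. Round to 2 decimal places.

R1 (z=-1.3): slight=0.08, near=0.41; AND[max(0, a+b−1)] → w = 0.00
R2 (z=2.0): near=0.41 → w = 0.41
R3 (z=25.0): slight=0.08, ¬mid=1−0.47=0.53; AND[max(0, a+b−1)] → w = 0.00
R4 (z=-1.3): ¬near=1−0.41=0.59, sharp=0.05; AND[max(0, a+b−1)] → w = 0.00
Weighted average = (0.00·-1.3 + 0.41·2.0 + 0.00·25.0 + 0.00·-1.3) / (0.00 + 0.41 + 0.00 + 0.00)
  = 0.8200 / 0.4100 = 2.00

2.00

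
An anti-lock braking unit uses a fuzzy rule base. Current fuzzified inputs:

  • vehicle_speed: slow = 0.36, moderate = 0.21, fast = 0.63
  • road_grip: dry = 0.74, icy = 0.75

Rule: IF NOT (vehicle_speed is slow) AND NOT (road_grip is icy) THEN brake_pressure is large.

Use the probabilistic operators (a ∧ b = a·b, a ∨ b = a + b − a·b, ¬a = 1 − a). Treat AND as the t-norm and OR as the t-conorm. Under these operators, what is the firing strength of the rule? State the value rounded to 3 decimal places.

0.160

firing strength: ¬slow=1−0.36=0.64, ¬icy=1−0.75=0.25; AND[a·b] → w = 0.1600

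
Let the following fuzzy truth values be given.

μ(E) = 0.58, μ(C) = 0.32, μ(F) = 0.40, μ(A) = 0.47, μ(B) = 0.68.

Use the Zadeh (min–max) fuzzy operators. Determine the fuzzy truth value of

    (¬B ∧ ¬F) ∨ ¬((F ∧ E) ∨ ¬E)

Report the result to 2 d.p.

¬B = 1 − 0.68 = 0.32
¬F = 1 − 0.40 = 0.60
¬B ∧ ¬F = min(a, b) on (0.32, 0.60) = 0.32
F ∧ E = min(a, b) on (0.40, 0.58) = 0.40
¬E = 1 − 0.58 = 0.42
(F ∧ E) ∨ ¬E = max(a, b) on (0.40, 0.42) = 0.42
¬((F ∧ E) ∨ ¬E) = 1 − 0.42 = 0.58
(¬B ∧ ¬F) ∨ ¬((F ∧ E) ∨ ¬E) = max(a, b) on (0.32, 0.58) = 0.58

0.58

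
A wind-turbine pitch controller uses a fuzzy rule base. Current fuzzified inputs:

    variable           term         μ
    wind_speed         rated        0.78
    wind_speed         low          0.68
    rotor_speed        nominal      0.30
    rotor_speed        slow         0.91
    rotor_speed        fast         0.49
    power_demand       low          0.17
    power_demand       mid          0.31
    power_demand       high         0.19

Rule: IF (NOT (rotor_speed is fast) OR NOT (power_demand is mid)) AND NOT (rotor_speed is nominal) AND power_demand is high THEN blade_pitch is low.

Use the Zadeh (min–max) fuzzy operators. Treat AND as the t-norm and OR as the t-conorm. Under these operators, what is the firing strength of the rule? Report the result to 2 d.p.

0.19

firing strength: (¬fast=1−0.49=0.51 OR ¬mid=1−0.31=0.69) = 0.69; AND[min(a, b)] with ¬nominal=1−0.30=0.70, high=0.19 → w = 0.19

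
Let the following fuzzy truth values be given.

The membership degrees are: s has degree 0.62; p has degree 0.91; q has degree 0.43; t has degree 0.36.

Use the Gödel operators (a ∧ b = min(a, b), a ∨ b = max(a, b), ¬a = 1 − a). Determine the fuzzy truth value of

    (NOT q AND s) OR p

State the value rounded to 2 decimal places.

0.91

NOT q = 1 − 0.43 = 0.57
NOT q AND s = min(a, b) on (0.57, 0.62) = 0.57
(NOT q AND s) OR p = max(a, b) on (0.57, 0.91) = 0.91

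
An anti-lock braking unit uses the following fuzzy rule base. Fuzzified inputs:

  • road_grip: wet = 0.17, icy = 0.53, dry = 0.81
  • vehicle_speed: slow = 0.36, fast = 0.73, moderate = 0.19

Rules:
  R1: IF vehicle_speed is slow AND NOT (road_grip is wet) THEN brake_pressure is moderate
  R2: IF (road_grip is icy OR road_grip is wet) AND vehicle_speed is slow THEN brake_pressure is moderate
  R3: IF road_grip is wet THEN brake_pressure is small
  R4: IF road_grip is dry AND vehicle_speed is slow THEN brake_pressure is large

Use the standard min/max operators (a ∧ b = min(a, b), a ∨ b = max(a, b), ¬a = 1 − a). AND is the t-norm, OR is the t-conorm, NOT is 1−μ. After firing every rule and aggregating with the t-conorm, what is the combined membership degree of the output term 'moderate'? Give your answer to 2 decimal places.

0.36

R1: slow=0.36, ¬wet=1−0.17=0.83; AND[min(a, b)] → w = 0.36
R2: (icy=0.53 OR wet=0.17) = 0.53; AND[min(a, b)] with slow=0.36 → w = 0.36
R3: wet=0.17 → w = 0.17
R4: dry=0.81, slow=0.36; AND[min(a, b)] → w = 0.36
Rules with consequent 'moderate': {R1, R2} → strengths 0.36, 0.36
Aggregate via t-conorm [max(a, b)]: 0.36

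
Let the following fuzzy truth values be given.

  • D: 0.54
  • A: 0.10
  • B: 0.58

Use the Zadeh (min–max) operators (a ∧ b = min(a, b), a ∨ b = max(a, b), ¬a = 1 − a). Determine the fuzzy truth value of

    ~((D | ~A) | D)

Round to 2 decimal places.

~A = 1 − 0.10 = 0.90
D | ~A = max(a, b) on (0.54, 0.90) = 0.90
(D | ~A) | D = max(a, b) on (0.90, 0.54) = 0.90
~((D | ~A) | D) = 1 − 0.90 = 0.10

0.10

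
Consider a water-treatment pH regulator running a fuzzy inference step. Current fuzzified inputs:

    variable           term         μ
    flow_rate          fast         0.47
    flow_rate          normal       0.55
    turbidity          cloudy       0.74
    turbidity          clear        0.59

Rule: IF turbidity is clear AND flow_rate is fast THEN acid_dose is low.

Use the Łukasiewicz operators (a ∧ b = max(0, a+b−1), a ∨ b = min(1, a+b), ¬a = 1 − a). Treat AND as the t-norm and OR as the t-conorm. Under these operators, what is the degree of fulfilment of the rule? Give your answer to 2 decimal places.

firing strength: clear=0.59, fast=0.47; AND[max(0, a+b−1)] → w = 0.06

0.06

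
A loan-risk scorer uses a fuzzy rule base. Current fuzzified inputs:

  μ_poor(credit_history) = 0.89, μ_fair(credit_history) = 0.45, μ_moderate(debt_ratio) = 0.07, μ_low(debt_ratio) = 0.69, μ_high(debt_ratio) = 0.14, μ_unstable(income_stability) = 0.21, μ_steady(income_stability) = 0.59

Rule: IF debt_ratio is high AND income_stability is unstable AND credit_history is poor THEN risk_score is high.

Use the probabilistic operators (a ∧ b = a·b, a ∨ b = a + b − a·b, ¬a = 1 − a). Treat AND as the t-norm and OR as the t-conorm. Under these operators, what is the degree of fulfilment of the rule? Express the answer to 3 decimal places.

firing strength: high=0.14, unstable=0.21, poor=0.89; AND[a·b] → w = 0.0262

0.026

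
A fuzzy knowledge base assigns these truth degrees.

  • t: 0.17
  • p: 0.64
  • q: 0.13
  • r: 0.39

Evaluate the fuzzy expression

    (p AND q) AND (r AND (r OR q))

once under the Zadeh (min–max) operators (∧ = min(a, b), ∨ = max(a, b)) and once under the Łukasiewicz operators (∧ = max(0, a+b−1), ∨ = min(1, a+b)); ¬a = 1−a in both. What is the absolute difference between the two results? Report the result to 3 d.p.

Under Zadeh (min–max):
  p AND q = min(a, b) on (0.64, 0.13) = 0.13
  r OR q = max(a, b) on (0.39, 0.13) = 0.39
  r AND (r OR q) = min(a, b) on (0.39, 0.39) = 0.39
  (p AND q) AND (r AND (r OR q)) = min(a, b) on (0.13, 0.39) = 0.13
  → value = 0.1300
Under Łukasiewicz:
  p AND q = max(0, a+b−1) on (0.64, 0.13) = 0.00
  r OR q = min(1, a+b) on (0.39, 0.13) = 0.52
  r AND (r OR q) = max(0, a+b−1) on (0.39, 0.52) = 0.00
  (p AND q) AND (r AND (r OR q)) = max(0, a+b−1) on (0.00, 0.00) = 0.00
  → value = 0.0000
|0.1300 − 0.0000| = 0.130

0.130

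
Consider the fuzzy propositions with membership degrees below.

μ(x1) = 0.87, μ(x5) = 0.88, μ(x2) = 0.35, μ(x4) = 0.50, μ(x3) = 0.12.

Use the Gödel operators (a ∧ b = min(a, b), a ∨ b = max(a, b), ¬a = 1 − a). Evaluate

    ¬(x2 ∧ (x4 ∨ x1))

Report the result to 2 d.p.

x4 ∨ x1 = max(a, b) on (0.50, 0.87) = 0.87
x2 ∧ (x4 ∨ x1) = min(a, b) on (0.35, 0.87) = 0.35
¬(x2 ∧ (x4 ∨ x1)) = 1 − 0.35 = 0.65

0.65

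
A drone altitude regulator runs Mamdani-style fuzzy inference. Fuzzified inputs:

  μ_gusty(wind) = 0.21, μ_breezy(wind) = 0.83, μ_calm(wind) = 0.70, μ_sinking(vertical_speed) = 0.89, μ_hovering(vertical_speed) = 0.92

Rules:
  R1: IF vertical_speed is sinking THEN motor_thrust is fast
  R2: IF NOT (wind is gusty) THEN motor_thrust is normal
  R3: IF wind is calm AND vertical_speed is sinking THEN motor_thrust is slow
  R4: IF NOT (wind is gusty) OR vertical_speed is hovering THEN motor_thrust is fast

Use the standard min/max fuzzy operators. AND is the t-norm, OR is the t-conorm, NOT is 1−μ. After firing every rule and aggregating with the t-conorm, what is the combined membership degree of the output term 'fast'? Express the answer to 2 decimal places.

R1: sinking=0.89 → w = 0.89
R2: ¬gusty=1−0.21=0.79 → w = 0.79
R3: calm=0.70, sinking=0.89; AND[min(a, b)] → w = 0.70
R4: ¬gusty=1−0.21=0.79, hovering=0.92; OR[max(a, b)] → w = 0.92
Rules with consequent 'fast': {R1, R4} → strengths 0.89, 0.92
Aggregate via t-conorm [max(a, b)]: 0.92

0.92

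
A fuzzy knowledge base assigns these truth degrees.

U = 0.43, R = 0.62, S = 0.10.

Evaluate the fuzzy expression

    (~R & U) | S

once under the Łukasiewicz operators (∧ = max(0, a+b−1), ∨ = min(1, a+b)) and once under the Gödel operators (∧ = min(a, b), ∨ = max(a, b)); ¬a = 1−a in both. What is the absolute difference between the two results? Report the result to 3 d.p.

0.280

Under Łukasiewicz:
  ~R = 1 − 0.62 = 0.38
  ~R & U = max(0, a+b−1) on (0.38, 0.43) = 0.00
  (~R & U) | S = min(1, a+b) on (0.00, 0.10) = 0.10
  → value = 0.1000
Under Gödel:
  ~R = 1 − 0.62 = 0.38
  ~R & U = min(a, b) on (0.38, 0.43) = 0.38
  (~R & U) | S = max(a, b) on (0.38, 0.10) = 0.38
  → value = 0.3800
|0.1000 − 0.3800| = 0.280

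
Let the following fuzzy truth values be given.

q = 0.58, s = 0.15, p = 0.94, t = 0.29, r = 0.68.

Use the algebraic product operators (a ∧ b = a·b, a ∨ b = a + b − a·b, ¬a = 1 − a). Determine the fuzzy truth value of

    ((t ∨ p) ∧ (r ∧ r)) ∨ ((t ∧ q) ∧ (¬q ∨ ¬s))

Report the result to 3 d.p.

0.528

t ∨ p = a + b − a·b on (0.2900, 0.9400) = 0.9574
r ∧ r = a·b on (0.6800, 0.6800) = 0.4624
(t ∨ p) ∧ (r ∧ r) = a·b on (0.9574, 0.4624) = 0.4427
t ∧ q = a·b on (0.2900, 0.5800) = 0.1682
¬q = 1 − 0.5800 = 0.4200
¬s = 1 − 0.1500 = 0.8500
¬q ∨ ¬s = a + b − a·b on (0.4200, 0.8500) = 0.9130
(t ∧ q) ∧ (¬q ∨ ¬s) = a·b on (0.1682, 0.9130) = 0.1536
((t ∨ p) ∧ (r ∧ r)) ∨ ((t ∧ q) ∧ (¬q ∨ ¬s)) = a + b − a·b on (0.4427, 0.1536) = 0.5283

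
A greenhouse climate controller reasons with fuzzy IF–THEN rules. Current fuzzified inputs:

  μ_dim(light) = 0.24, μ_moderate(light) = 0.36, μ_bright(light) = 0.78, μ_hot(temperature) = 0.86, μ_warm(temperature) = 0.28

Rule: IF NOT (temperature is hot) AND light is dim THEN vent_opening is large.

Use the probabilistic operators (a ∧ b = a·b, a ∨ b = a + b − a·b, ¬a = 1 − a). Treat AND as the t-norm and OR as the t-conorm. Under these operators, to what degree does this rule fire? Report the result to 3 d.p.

0.034

firing strength: ¬hot=1−0.86=0.14, dim=0.24; AND[a·b] → w = 0.0336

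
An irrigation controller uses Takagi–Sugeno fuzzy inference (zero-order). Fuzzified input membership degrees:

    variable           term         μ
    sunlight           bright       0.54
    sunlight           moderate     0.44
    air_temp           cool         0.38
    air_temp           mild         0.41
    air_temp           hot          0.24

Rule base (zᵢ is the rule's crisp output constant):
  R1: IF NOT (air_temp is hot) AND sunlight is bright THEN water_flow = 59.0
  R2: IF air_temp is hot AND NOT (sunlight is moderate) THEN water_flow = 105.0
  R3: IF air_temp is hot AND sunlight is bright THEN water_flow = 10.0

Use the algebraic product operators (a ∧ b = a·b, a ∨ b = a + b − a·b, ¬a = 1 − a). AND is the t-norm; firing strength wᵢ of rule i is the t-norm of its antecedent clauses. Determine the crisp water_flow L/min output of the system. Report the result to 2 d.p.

58.75

R1 (z=59.0): ¬hot=1−0.24=0.76, bright=0.54; AND[a·b] → w = 0.4104
R2 (z=105.0): hot=0.24, ¬moderate=1−0.44=0.56; AND[a·b] → w = 0.1344
R3 (z=10.0): hot=0.24, bright=0.54; AND[a·b] → w = 0.1296
Weighted average = (0.4104·59.0 + 0.1344·105.0 + 0.1296·10.0) / (0.4104 + 0.1344 + 0.1296)
  = 39.6216 / 0.6744 = 58.75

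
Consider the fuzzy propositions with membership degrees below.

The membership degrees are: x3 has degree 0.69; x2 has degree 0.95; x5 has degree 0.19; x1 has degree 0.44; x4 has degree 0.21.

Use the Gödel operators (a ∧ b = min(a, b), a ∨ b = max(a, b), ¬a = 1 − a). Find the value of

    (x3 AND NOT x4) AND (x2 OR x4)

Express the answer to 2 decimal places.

NOT x4 = 1 − 0.21 = 0.79
x3 AND NOT x4 = min(a, b) on (0.69, 0.79) = 0.69
x2 OR x4 = max(a, b) on (0.95, 0.21) = 0.95
(x3 AND NOT x4) AND (x2 OR x4) = min(a, b) on (0.69, 0.95) = 0.69

0.69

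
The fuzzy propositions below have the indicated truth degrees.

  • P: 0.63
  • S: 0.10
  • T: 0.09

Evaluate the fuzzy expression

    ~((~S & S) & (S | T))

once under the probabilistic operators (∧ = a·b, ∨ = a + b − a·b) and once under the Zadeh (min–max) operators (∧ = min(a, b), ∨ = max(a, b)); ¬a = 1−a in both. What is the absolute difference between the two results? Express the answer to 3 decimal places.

Under probabilistic:
  ~S = 1 − 0.1000 = 0.9000
  ~S & S = a·b on (0.9000, 0.1000) = 0.0900
  S | T = a + b − a·b on (0.1000, 0.0900) = 0.1810
  (~S & S) & (S | T) = a·b on (0.0900, 0.1810) = 0.0163
  ~((~S & S) & (S | T)) = 1 − 0.0163 = 0.9837
  → value = 0.9837
Under Zadeh (min–max):
  ~S = 1 − 0.10 = 0.90
  ~S & S = min(a, b) on (0.90, 0.10) = 0.10
  S | T = max(a, b) on (0.10, 0.09) = 0.10
  (~S & S) & (S | T) = min(a, b) on (0.10, 0.10) = 0.10
  ~((~S & S) & (S | T)) = 1 − 0.10 = 0.90
  → value = 0.9000
|0.9837 − 0.9000| = 0.084

0.084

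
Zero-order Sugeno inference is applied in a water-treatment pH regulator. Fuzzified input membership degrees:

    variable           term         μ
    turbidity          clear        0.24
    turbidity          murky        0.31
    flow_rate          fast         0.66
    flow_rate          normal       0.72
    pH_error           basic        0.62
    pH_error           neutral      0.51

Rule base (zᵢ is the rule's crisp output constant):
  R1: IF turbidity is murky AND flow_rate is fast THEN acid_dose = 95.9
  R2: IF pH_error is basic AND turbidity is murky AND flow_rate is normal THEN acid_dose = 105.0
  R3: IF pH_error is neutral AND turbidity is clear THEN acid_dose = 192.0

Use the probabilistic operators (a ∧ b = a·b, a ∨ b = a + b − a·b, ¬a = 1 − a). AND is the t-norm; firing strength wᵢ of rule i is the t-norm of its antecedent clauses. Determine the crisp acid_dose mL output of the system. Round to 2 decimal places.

R1 (z=95.9): murky=0.31, fast=0.66; AND[a·b] → w = 0.2046
R2 (z=105.0): basic=0.62, murky=0.31, normal=0.72; AND[a·b] → w = 0.1384
R3 (z=192.0): neutral=0.51, clear=0.24; AND[a·b] → w = 0.1224
Weighted average = (0.2046·95.9 + 0.1384·105.0 + 0.1224·192.0) / (0.2046 + 0.1384 + 0.1224)
  = 57.6523 / 0.4654 = 123.88

123.88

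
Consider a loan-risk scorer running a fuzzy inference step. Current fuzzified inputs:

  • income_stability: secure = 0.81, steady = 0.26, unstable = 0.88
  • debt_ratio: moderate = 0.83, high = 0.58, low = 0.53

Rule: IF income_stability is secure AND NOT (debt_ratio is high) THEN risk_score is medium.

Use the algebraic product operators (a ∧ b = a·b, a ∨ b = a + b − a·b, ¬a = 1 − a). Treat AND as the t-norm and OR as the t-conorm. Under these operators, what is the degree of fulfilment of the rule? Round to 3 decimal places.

0.340

firing strength: secure=0.81, ¬high=1−0.58=0.42; AND[a·b] → w = 0.3402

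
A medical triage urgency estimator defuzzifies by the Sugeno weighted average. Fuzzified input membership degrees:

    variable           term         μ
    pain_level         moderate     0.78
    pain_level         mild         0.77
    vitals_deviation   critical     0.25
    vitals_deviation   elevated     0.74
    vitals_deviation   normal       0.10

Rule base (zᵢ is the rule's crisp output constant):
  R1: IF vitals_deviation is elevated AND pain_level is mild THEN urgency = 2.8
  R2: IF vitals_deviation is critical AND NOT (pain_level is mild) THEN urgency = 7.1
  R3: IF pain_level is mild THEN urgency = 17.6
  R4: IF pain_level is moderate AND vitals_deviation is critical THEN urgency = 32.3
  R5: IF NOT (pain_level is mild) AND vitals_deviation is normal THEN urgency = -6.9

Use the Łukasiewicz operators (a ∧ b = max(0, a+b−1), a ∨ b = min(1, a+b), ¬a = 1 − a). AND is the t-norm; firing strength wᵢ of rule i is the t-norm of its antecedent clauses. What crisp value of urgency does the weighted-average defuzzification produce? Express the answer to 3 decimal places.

R1 (z=2.8): elevated=0.74, mild=0.77; AND[max(0, a+b−1)] → w = 0.51
R2 (z=7.1): critical=0.25, ¬mild=1−0.77=0.23; AND[max(0, a+b−1)] → w = 0.00
R3 (z=17.6): mild=0.77 → w = 0.77
R4 (z=32.3): moderate=0.78, critical=0.25; AND[max(0, a+b−1)] → w = 0.03
R5 (z=-6.9): ¬mild=1−0.77=0.23, normal=0.10; AND[max(0, a+b−1)] → w = 0.00
Weighted average = (0.51·2.8 + 0.00·7.1 + 0.77·17.6 + 0.03·32.3 + 0.00·-6.9) / (0.51 + 0.00 + 0.77 + 0.03 + 0.00)
  = 15.9490 / 1.3100 = 12.175

12.175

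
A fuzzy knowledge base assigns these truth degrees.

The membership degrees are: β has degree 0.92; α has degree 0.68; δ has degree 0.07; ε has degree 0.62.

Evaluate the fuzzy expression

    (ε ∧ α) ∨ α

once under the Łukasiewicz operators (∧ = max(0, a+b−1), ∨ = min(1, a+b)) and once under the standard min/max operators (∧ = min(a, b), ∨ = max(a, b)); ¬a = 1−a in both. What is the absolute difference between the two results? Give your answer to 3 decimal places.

Under Łukasiewicz:
  ε ∧ α = max(0, a+b−1) on (0.62, 0.68) = 0.30
  (ε ∧ α) ∨ α = min(1, a+b) on (0.30, 0.68) = 0.98
  → value = 0.9800
Under standard min/max:
  ε ∧ α = min(a, b) on (0.62, 0.68) = 0.62
  (ε ∧ α) ∨ α = max(a, b) on (0.62, 0.68) = 0.68
  → value = 0.6800
|0.9800 − 0.6800| = 0.300

0.300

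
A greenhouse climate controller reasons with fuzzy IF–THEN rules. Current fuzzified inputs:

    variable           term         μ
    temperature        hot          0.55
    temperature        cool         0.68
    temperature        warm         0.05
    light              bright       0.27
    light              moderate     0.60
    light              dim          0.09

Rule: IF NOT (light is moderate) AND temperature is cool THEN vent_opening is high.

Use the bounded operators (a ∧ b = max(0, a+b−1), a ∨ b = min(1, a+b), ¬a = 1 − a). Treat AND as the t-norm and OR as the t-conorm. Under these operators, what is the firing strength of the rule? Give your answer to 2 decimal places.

firing strength: ¬moderate=1−0.60=0.40, cool=0.68; AND[max(0, a+b−1)] → w = 0.08

0.08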